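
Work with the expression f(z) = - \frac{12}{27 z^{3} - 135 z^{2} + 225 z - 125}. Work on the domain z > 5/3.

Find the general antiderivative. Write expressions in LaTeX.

Whatever form F(z) takes, F'(z) = f(z) is non-negotiable.
Check: d/dz[\frac{2}{9 z^{2} - 30 z + 25}] = - \frac{12}{27 z^{3} - 135 z^{2} + 225 z - 125} = f(z).

F(z) = \frac{2}{9 z^{2} - 30 z + 25} + C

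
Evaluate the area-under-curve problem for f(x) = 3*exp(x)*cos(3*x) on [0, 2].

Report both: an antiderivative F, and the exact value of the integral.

Any candidate F(x) must reproduce f(x) exactly when differentiated.
F(x) = 3*(3*sin(3*x) + cos(3*x))*exp(x)/10 is an antiderivative of f.
Check: d/dx[3*(3*sin(3*x) + cos(3*x))*exp(x)/10] = 3*exp(x)*cos(3*x) = f(x).
F(2) = 9*exp(2)*sin(6)/10 + 3*exp(2)*cos(6)/10; F(0) = 3/10.
Integral = F(2) - F(0) = 9*exp(2)*sin(6)/10 - 3/10 + 3*exp(2)*cos(6)/10.

Antiderivative: F(x) = 3*(3*sin(3*x) + cos(3*x))*exp(x)/10; value = 9*exp(2)*sin(6)/10 - 3/10 + 3*exp(2)*cos(6)/10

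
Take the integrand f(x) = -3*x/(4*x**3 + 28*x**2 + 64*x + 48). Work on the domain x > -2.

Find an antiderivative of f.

An antiderivative is F(x) = 3*(-3*(x + 2)*log(x + 2) + 3*(x + 2)*log(x + 3) - 2)/(4*(x + 2)).

Factor the denominator (4*(x + 2)**2*(x + 3)) and decompose: f = 9/(4*(x + 3)) - 9/(4*(x + 2)) + 3/(2*(x + 2)**2); each piece integrates to a log, atan, or power term.
Check: d/dx[3*(-3*(x + 2)*log(x + 2) + 3*(x + 2)*log(x + 3) - 2)/(4*(x + 2))] = -3*x/(4*x**3 + 28*x**2 + 64*x + 48) = f(x).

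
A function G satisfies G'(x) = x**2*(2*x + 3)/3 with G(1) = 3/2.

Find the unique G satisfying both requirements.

Recover the given G'(x) by differentiating a candidate G(x); any mismatch rules it out.
A general antiderivative is x**4/6 + x**3/3 + C.
The condition gives C = 3/2 - (1/2) = 1.
So G(x) = (x**4 + 2*x**3 + 6)/6.
Check: d/dx[(x**4 + 2*x**3 + 6)/6] = 2*x**3/3 + x**2, which equals G'(x).

G(x) = (x**4 + 2*x**3 + 6)/6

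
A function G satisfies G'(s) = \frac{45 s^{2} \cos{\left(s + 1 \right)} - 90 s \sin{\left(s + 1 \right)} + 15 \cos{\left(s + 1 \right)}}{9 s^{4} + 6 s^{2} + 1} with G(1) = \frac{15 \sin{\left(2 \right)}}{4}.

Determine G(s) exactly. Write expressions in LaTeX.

G(s) = \frac{15 \sin{\left(s + 1 \right)}}{3 s^{2} + 1}

G'(s) has the shape u'v + uv' for u = \frac{10}{2 s^{2} + \frac{2}{3}} and v = \sin{\left(s + 1 \right)} — it is the derivative of the product u*v.
A general antiderivative is \frac{10 \sin{\left(s + 1 \right)}}{2 s^{2} + \frac{2}{3}} + C.
The condition gives C = \frac{15 \sin{\left(2 \right)}}{4} - (\frac{15 \sin{\left(2 \right)}}{4}) = 0.
So G(s) = \frac{15 \sin{\left(s + 1 \right)}}{3 s^{2} + 1}.
Check: d/ds[\frac{15 \sin{\left(s + 1 \right)}}{3 s^{2} + 1}] = \frac{45 s^{2} \cos{\left(s + 1 \right)} - 90 s \sin{\left(s + 1 \right)} + 15 \cos{\left(s + 1 \right)}}{9 s^{4} + 6 s^{2} + 1} = G'(s).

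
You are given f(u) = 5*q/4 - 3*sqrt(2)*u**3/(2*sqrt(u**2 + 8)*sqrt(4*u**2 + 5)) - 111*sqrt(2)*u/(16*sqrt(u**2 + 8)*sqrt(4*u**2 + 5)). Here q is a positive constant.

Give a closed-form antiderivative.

An antiderivative is F(u) = 5*q*u/4 - 3*sqrt(u**2/2 + 4)*sqrt(4*u**2 + 5)/8.

Integrate term by term and add the pieces.
Check: d/du[5*q*u/4 - 3*sqrt(u**2/2 + 4)*sqrt(4*u**2 + 5)/8] = sqrt(2)*(10*sqrt(2)*q*sqrt(u**2 + 8)*sqrt(4*u**2 + 5) - 24*u**3 - 111*u)/(16*sqrt(u**2 + 8)*sqrt(4*u**2 + 5)), which equals f(u).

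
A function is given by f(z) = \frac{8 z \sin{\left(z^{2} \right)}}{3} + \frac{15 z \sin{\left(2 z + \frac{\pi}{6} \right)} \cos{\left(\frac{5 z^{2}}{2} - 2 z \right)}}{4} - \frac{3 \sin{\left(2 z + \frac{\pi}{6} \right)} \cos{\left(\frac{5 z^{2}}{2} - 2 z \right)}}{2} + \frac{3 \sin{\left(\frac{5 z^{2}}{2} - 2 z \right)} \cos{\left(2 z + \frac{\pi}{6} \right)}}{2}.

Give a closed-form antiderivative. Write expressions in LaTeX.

Integrate term by term and add the pieces.
Check: d/dz[\frac{3 \sin{\left(2 z + \frac{\pi}{6} \right)} \sin{\left(\frac{5 z^{2}}{2} - 2 z \right)}}{4} - \frac{4 \cos{\left(z^{2} \right)}}{3}] = \frac{8 z \sin{\left(z^{2} \right)}}{3} + \frac{15 z \sin{\left(2 z + \frac{\pi}{6} \right)} \cos{\left(\frac{5 z^{2}}{2} - 2 z \right)}}{4} - \frac{3 \sin{\left(2 z + \frac{\pi}{6} \right)} \cos{\left(\frac{5 z^{2}}{2} - 2 z \right)}}{2} + \frac{3 \sin{\left(\frac{5 z^{2}}{2} - 2 z \right)} \cos{\left(2 z + \frac{\pi}{6} \right)}}{2} = f(z).

An antiderivative is F(z) = \frac{3 \sin{\left(2 z + \frac{\pi}{6} \right)} \sin{\left(\frac{5 z^{2}}{2} - 2 z \right)}}{4} - \frac{4 \cos{\left(z^{2} \right)}}{3}.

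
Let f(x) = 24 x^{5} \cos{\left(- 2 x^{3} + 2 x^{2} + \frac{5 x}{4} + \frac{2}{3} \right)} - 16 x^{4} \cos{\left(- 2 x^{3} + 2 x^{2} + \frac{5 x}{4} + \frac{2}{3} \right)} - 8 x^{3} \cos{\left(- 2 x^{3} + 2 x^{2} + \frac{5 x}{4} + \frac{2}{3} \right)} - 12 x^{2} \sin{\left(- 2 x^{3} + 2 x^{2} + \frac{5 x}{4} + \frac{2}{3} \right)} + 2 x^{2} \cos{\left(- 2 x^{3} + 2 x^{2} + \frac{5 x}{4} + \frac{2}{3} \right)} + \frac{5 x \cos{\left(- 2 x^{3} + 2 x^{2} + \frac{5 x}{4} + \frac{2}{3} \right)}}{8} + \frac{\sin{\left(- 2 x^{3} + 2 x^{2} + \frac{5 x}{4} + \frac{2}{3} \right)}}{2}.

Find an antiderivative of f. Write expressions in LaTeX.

An antiderivative is F(x) = - 4 x^{3} \sin{\left(- 2 x^{3} + 2 x^{2} + \frac{5 x}{4} + \frac{2}{3} \right)} + \frac{x \sin{\left(- 2 x^{3} + 2 x^{2} + \frac{5 x}{4} + \frac{2}{3} \right)}}{2}.

Recognize the product-rule pattern: f = u'v + uv' with u = - 4 x^{3} + \frac{x}{2}, v = \sin{\left(- 2 x^{3} + 2 x^{2} + \frac{5 x}{4} + \frac{2}{3} \right)}, so integration by parts undoes it.
Check: d/dx[- 4 x^{3} \sin{\left(- 2 x^{3} + 2 x^{2} + \frac{5 x}{4} + \frac{2}{3} \right)} + \frac{x \sin{\left(- 2 x^{3} + 2 x^{2} + \frac{5 x}{4} + \frac{2}{3} \right)}}{2}] = 24 x^{5} \cos{\left(- 2 x^{3} + 2 x^{2} + \frac{5 x}{4} + \frac{2}{3} \right)} - 16 x^{4} \cos{\left(- 2 x^{3} + 2 x^{2} + \frac{5 x}{4} + \frac{2}{3} \right)} - 8 x^{3} \cos{\left(- 2 x^{3} + 2 x^{2} + \frac{5 x}{4} + \frac{2}{3} \right)} - 12 x^{2} \sin{\left(- 2 x^{3} + 2 x^{2} + \frac{5 x}{4} + \frac{2}{3} \right)} + 2 x^{2} \cos{\left(- 2 x^{3} + 2 x^{2} + \frac{5 x}{4} + \frac{2}{3} \right)} + \frac{5 x \cos{\left(- 2 x^{3} + 2 x^{2} + \frac{5 x}{4} + \frac{2}{3} \right)}}{8} + \frac{\sin{\left(- 2 x^{3} + 2 x^{2} + \frac{5 x}{4} + \frac{2}{3} \right)}}{2} = f(x).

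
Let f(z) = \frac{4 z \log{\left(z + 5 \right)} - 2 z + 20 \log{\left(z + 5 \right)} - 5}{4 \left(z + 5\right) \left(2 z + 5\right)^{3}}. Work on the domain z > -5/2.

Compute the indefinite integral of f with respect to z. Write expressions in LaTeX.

Recognize the product-rule pattern: f = u'v + uv' with u = - \frac{1}{4 \left(2 z + 5\right)^{2}}, v = \log{\left(z + 5 \right)}, so integration by parts undoes it.
Check: d/dz[- \frac{\log{\left(z + 5 \right)}}{4 \left(2 z + 5\right)^{2}}] = \frac{4 z \log{\left(z + 5 \right)} - 2 z + 20 \log{\left(z + 5 \right)} - 5}{32 z^{4} + 400 z^{3} + 1800 z^{2} + 3500 z + 2500}, which equals f(z).

F(z) = - \frac{\log{\left(z + 5 \right)}}{4 \left(2 z + 5\right)^{2}} + C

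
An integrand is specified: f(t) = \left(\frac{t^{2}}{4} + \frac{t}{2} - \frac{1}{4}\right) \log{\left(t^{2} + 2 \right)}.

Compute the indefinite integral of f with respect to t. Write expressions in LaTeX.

F(t) = \frac{3 t^{3} \log{\left(t^{2} + 2 \right)} - 2 t^{3} + 9 t^{2} \log{\left(t^{2} + 2 \right)} - 9 t^{2} - 9 t \log{\left(t^{2} + 2 \right)} + 30 t + 18 \log{\left(t^{2} + 2 \right)} - 30 \sqrt{2} \operatorname{atan}{\left(\frac{\sqrt{2} t}{2} \right)}}{36} + C

Any candidate F(t) must reproduce f(t) exactly when differentiated.
Check: d/dt[\frac{3 t^{3} \log{\left(t^{2} + 2 \right)} - 2 t^{3} + 9 t^{2} \log{\left(t^{2} + 2 \right)} - 9 t^{2} - 9 t \log{\left(t^{2} + 2 \right)} + 30 t + 18 \log{\left(t^{2} + 2 \right)} - 30 \sqrt{2} \operatorname{atan}{\left(\frac{\sqrt{2} t}{2} \right)}}{36}] = \frac{t^{2} \log{\left(t^{2} + 2 \right)}}{4} + \frac{t \log{\left(t^{2} + 2 \right)}}{2} - \frac{\log{\left(t^{2} + 2 \right)}}{4}, which equals f(t).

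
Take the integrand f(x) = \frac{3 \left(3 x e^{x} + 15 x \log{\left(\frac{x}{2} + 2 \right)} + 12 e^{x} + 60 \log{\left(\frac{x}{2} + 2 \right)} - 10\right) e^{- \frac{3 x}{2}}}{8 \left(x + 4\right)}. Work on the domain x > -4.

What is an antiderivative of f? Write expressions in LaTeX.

An antiderivative is F(x) = - \frac{9 e^{- \frac{x}{2}}}{4} - \frac{15 e^{- \frac{3 x}{2}} \log{\left(\frac{x}{2} + 2 \right)}}{4}.

f has the shape u'v + uv' for u = - \frac{9 e^{x}}{4} - \frac{15 \log{\left(\frac{x}{2} + 2 \right)}}{4} and v = e^{- \frac{3 x}{2}} — it is the derivative of the product u*v.
Check: d/dx[- \frac{9 e^{- \frac{x}{2}}}{4} - \frac{15 e^{- \frac{3 x}{2}} \log{\left(\frac{x}{2} + 2 \right)}}{4}] = \frac{9 x e^{2 x} + 45 x e^{x} \log{\left(\frac{x}{2} + 2 \right)} + 36 e^{2 x} + 180 e^{x} \log{\left(\frac{x}{2} + 2 \right)} - 30 e^{x}}{8 x e^{\frac{5 x}{2}} + 32 e^{\frac{5 x}{2}}}, which equals f(x).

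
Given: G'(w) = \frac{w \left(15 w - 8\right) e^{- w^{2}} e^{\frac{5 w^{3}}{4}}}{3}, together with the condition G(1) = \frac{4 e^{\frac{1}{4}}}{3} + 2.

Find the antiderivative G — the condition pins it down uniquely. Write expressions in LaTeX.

G(w) = \frac{2 \left(3 + 2 e^{- w^{2}} e^{\frac{5 w^{3}}{4}}\right)}{3}

The substitution u = \frac{5 w^{3}}{4} - w^{2} works: G'(w) is exactly (dG/du)*(du/dw) for that inner function.
A general antiderivative is \frac{4 e^{\frac{5 w^{3}}{4} - w^{2}}}{3} + C.
The condition gives C = \frac{4 e^{\frac{1}{4}}}{3} + 2 - (\frac{4 e^{\frac{1}{4}}}{3}) = 2.
So G(w) = \frac{2 \left(3 + 2 e^{- w^{2}} e^{\frac{5 w^{3}}{4}}\right)}{3}.
Check: d/dw[\frac{2 \left(3 + 2 e^{- w^{2}} e^{\frac{5 w^{3}}{4}}\right)}{3}] = \frac{\left(15 w^{2} e^{\frac{5 w^{3}}{4}} - 8 w e^{\frac{5 w^{3}}{4}}\right) e^{- w^{2}}}{3}, which equals G'(w).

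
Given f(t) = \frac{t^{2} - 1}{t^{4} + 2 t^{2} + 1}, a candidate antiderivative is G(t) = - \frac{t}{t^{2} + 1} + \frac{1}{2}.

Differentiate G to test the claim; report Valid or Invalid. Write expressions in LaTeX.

Valid: G'(t) = f(t).

d/dt[G] = \frac{t^{2} - 1}{t^{4} + 2 t^{2} + 1}
This equals f(t) exactly, so the claim holds.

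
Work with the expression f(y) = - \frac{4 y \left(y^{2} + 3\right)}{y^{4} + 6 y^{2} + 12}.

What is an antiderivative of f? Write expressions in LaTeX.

An antiderivative is F(y) = - \log{\left(\frac{y^{4}}{3} + 2 y^{2} + 4 \right)}.

f matches the chain-rule pattern g'(h)*h' with inner function h(y) = \frac{y^{4}}{3} + 2 y^{2} + 4; substituting u = h(y) collapses the integral.
Check: d/dy[- \log{\left(\frac{y^{4}}{3} + 2 y^{2} + 4 \right)}] = \frac{- 4 y^{3} - 12 y}{y^{4} + 6 y^{2} + 12}, which equals f(y).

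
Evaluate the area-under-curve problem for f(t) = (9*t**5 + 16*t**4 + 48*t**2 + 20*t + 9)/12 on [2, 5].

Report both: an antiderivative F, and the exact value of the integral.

Antiderivative: F(t) = t*(15*t**5 + 32*t**4 + 160*t**2 + 100*t + 90)/120; value = 117827/40

Since d/dt undoes antidifferentiation here, F'(t) = f(t) is required of F(t).
F(t) = t*(15*t**5 + 32*t**4 + 160*t**2 + 100*t + 90)/120 is an antiderivative of f.
Check: d/dt[t*(15*t**5 + 32*t**4 + 160*t**2 + 100*t + 90)/120] = 3*t**5/4 + 4*t**4/3 + 4*t**2 + 5*t/3 + 3/4, which equals f(t).
F(5) = 71465/24; F(2) = 961/30.
Integral = F(5) - F(2) = 117827/40.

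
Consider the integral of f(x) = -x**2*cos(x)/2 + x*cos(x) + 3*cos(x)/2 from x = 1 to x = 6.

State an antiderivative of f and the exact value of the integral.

The integrand splits into summands that can be handled one at a time.
F(x) = (-x**2*sin(x) + 2*x*sin(x) - 2*x*cos(x) + 5*sin(x) + 2*cos(x))/2 is an antiderivative of f.
Check: d/dx[(-x**2*sin(x) + 2*x*sin(x) - 2*x*cos(x) + 5*sin(x) + 2*cos(x))/2] = -x**2*cos(x)/2 + x*cos(x) + 3*cos(x)/2 = f(x).
F(6) = -5*cos(6) - 19*sin(6)/2; F(1) = 3*sin(1).
Integral = F(6) - F(1) = -5*cos(6) - 3*sin(1) - 19*sin(6)/2.

Antiderivative: F(x) = (-x**2*sin(x) + 2*x*sin(x) - 2*x*cos(x) + 5*sin(x) + 2*cos(x))/2; value = -5*cos(6) - 3*sin(1) - 19*sin(6)/2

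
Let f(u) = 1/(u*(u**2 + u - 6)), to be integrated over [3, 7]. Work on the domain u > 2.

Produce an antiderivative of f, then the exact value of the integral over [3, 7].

The denominator factors as u*(u - 2)*(u + 3); partial fractions split f into directly integrable pieces: 1/(15*(u + 3)) + 1/(10*(u - 2)) - 1/(6*u).
F(u) = -log(u)/6 + log(u - 2)/10 + log(u + 3)/15 is an antiderivative of f.
Check: d/du[-log(u)/6 + log(u - 2)/10 + log(u + 3)/15] = 1/(u**3 + u**2 - 6*u), which equals f(u).
F(7) = -log(7)/6 + log(10)/15 + log(5)/10; F(3) = -log(3)/6 + log(6)/15.
Integral = F(7) - F(3) = -log(7)/6 - log(6)/15 + log(10)/15 + log(5)/10 + log(3)/6.

Antiderivative: F(u) = -log(u)/6 + log(u - 2)/10 + log(u + 3)/15; value = -log(7)/6 - log(6)/15 + log(10)/15 + log(5)/10 + log(3)/6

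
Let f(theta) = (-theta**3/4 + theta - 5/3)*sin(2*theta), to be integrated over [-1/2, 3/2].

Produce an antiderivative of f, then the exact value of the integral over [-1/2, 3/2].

Check any antiderivative F(theta) by computing F'(theta) and comparing it with f(theta).
F(theta) = theta**3*cos(2*theta)/8 - 3*theta**2*sin(2*theta)/16 - 11*theta*cos(2*theta)/16 + 11*sin(2*theta)/32 + 5*cos(2*theta)/6 is an antiderivative of f.
Check: d/dtheta[theta**3*cos(2*theta)/8 - 3*theta**2*sin(2*theta)/16 - 11*theta*cos(2*theta)/16 + 11*sin(2*theta)/32 + 5*cos(2*theta)/6] = -theta**3*sin(2*theta)/4 + theta*sin(2*theta) - 5*sin(2*theta)/3, which equals f(theta).
F(3/2) = 43*cos(3)/192 - 5*sin(3)/64; F(-1/2) = -19*sin(1)/64 + 223*cos(1)/192.
Integral = F(3/2) - F(-1/2) = -223*cos(1)/192 + 43*cos(3)/192 - 5*sin(3)/64 + 19*sin(1)/64.

Antiderivative: F(theta) = theta**3*cos(2*theta)/8 - 3*theta**2*sin(2*theta)/16 - 11*theta*cos(2*theta)/16 + 11*sin(2*theta)/32 + 5*cos(2*theta)/6; value = -223*cos(1)/192 + 43*cos(3)/192 - 5*sin(3)/64 + 19*sin(1)/64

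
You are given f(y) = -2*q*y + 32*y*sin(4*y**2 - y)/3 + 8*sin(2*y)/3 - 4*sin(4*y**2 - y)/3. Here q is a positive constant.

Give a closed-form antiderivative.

An antiderivative is F(y) = -q*y**2 - 4*cos(2*y)/3 - 4*cos(4*y**2 - y)/3.

The integrand splits into summands that can be handled one at a time.
Check: d/dy[-q*y**2 - 4*cos(2*y)/3 - 4*cos(4*y**2 - y)/3] = -2*q*y + 32*y*sin(4*y**2 - y)/3 + 8*sin(2*y)/3 - 4*sin(4*y**2 - y)/3 = f(y).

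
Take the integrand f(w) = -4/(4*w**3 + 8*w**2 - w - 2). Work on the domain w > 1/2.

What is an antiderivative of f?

An antiderivative is F(w) = 2*(-3*log(w - 1/2) + 5*log(w + 1/2) - 2*log(w + 2))/15.

Factor the denominator ((w + 2)*(2*w - 1)*(2*w + 1)) and decompose: f = 4/(3*(2*w + 1)) - 4/(5*(2*w - 1)) - 4/(15*(w + 2)); each piece integrates to a log, atan, or power term.
Check: d/dw[2*(-3*log(w - 1/2) + 5*log(w + 1/2) - 2*log(w + 2))/15] = -4/(4*w**3 + 8*w**2 - w - 2) = f(w).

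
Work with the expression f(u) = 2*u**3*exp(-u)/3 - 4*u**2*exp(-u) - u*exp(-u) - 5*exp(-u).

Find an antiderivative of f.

An antiderivative is F(u) = (-2*u**3 + 6*u**2 + 15*u + 30)*exp(-u)/3.

Recognize the product-rule pattern: f = v'r + vr' with v = -2*u**3/3 + 2*u**2 + 5*u + 10, r = exp(-u), so integration by parts undoes it.
Check: d/du[(-2*u**3 + 6*u**2 + 15*u + 30)*exp(-u)/3] = (2*u**3 - 12*u**2 - 3*u - 15)*exp(-u)/3, which equals f(u).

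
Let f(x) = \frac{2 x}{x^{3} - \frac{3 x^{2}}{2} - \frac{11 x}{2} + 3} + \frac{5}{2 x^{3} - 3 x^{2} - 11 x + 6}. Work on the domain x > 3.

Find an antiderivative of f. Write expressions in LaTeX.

An antiderivative is F(x) = \frac{17 \log{\left(x - 3 \right)}}{25} - \frac{14 \log{\left(x - \frac{1}{2} \right)}}{25} - \frac{3 \log{\left(x + 2 \right)}}{25}.

Factor the denominator (\left(x - 3\right) \left(x + 2\right) \left(2 x - 1\right)) and decompose: f = - \frac{28}{25 \left(2 x - 1\right)} - \frac{3}{25 \left(x + 2\right)} + \frac{17}{25 \left(x - 3\right)}; each piece integrates to a log, atan, or power term.
Check: d/dx[\frac{17 \log{\left(x - 3 \right)}}{25} - \frac{14 \log{\left(x - \frac{1}{2} \right)}}{25} - \frac{3 \log{\left(x + 2 \right)}}{25}] = \frac{4 x + 5}{2 x^{3} - 3 x^{2} - 11 x + 6}, which equals f(x).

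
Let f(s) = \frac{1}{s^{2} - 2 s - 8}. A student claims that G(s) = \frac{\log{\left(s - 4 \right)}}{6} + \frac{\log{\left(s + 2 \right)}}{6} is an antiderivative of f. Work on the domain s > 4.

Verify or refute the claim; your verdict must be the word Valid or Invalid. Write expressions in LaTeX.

d/ds[G] = \frac{s - 1}{3 s^{2} - 6 s - 24}
d/ds[G] - f(s) = \frac{1}{3 s + 6} != 0.

Invalid: d/ds[G] - f = \frac{1}{3 s + 6}, which is not 0.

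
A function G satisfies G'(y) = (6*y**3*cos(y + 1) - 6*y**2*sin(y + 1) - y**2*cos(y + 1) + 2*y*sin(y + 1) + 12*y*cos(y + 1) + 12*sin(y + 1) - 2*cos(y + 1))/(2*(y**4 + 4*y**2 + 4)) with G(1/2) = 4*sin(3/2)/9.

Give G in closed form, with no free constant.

G(y) = -(1 - 6*y)*sin(y + 1)/(2*(y**2 + 2))

Any candidate G(y) must reproduce the stated G'(y) exactly.
A general antiderivative is -(1/2 - 3*y)*sin(y + 1)/(y**2 + 2) + C.
The condition gives C = 4*sin(3/2)/9 - (4*sin(3/2)/9) = 0.
So G(y) = -(1 - 6*y)*sin(y + 1)/(2*(y**2 + 2)).
Check: d/dy[-(1 - 6*y)*sin(y + 1)/(2*(y**2 + 2))] = (6*y**3*cos(y + 1) - 6*y**2*sin(y + 1) - y**2*cos(y + 1) + 2*y*sin(y + 1) + 12*y*cos(y + 1) + 12*sin(y + 1) - 2*cos(y + 1))/(2*y**4 + 8*y**2 + 8), which equals G'(y).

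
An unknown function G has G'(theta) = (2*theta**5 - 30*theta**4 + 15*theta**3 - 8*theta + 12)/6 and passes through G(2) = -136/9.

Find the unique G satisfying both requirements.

G(theta) = theta**6/18 - theta**5 + 5*theta**4/8 - 2*theta**2/3 + 2*theta + 2

Recover the given G'(theta) by differentiating a candidate G(theta); any mismatch rules it out.
A general antiderivative is theta**6/18 - theta**5 + 5*theta**4/8 - 2*theta**2/3 + 2*theta + C.
The condition gives C = -136/9 - (-154/9) = 2.
So G(theta) = theta**6/18 - theta**5 + 5*theta**4/8 - 2*theta**2/3 + 2*theta + 2.
Check: d/dtheta[theta**6/18 - theta**5 + 5*theta**4/8 - 2*theta**2/3 + 2*theta + 2] = theta**5/3 - 5*theta**4 + 5*theta**3/2 - 4*theta/3 + 2, which equals G'(theta).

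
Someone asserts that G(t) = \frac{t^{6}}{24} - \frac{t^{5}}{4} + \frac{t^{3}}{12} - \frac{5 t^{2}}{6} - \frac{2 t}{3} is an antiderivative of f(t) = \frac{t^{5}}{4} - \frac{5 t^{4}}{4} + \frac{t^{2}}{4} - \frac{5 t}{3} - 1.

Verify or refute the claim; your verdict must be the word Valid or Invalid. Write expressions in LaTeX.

d/dt[G] = \frac{t^{5}}{4} - \frac{5 t^{4}}{4} + \frac{t^{2}}{4} - \frac{5 t}{3} - \frac{2}{3}
d/dt[G] - f(t) = \frac{1}{3} != 0.

Invalid: d/dt[G] - f = \frac{1}{3}, which is not 0.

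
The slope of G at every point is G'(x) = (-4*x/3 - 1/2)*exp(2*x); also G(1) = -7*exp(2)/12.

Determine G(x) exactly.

G'(x) has the shape u'v + uv' for u = 1/12 - 2*x/3 and v = exp(2*x) — it is the derivative of the product u*v.
A general antiderivative is (1 - 8*x)*exp(2*x)/12 + C.
The condition gives C = -7*exp(2)/12 - (-7*exp(2)/12) = 0.
So G(x) = -2*x*exp(2*x)/3 + exp(2*x)/12.
Check: d/dx[-2*x*exp(2*x)/3 + exp(2*x)/12] = -4*x*exp(2*x)/3 - exp(2*x)/2, which equals G'(x).

G(x) = -2*x*exp(2*x)/3 + exp(2*x)/12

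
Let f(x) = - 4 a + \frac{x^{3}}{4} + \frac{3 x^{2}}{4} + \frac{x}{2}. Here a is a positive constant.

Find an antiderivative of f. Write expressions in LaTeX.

An antiderivative is F(x) = - 4 a x + \left(- \frac{x^{2}}{4} - \frac{x}{2}\right)^{2}.

The integrand splits into summands that can be handled one at a time.
Check: d/dx[- 4 a x + \left(- \frac{x^{2}}{4} - \frac{x}{2}\right)^{2}] = - 4 a + \frac{x^{3}}{4} + \frac{3 x^{2}}{4} + \frac{x}{2} = f(x).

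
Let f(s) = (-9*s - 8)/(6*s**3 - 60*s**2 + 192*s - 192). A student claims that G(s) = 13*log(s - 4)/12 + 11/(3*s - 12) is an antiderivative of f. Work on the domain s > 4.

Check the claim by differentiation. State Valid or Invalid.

Invalid: d/ds[G] - f = 13/(12*s - 24), which is not 0.

d/ds[G] = (13*s - 96)/(12*s**2 - 96*s + 192)
d/ds[G] - f(s) = 13/(12*s - 24) != 0.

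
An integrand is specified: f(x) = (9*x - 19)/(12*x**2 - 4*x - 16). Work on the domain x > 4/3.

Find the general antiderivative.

F(x) = (-log(3*x/2 - 2) + 4*log(3*x + 3))/4 + C

A candidate is checked by its d/dx: the result must match f(x).
Check: d/dx[(-log(3*x/2 - 2) + 4*log(3*x + 3))/4] = (9*x - 19)/(12*x**2 - 4*x - 16) = f(x).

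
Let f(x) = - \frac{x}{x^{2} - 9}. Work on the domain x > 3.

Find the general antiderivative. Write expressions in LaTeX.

F(x) = - \frac{\log{\left(x^{2} - 9 \right)}}{2} + C

Factor the denominator (\left(x - 3\right) \left(x + 3\right)) and decompose: f = - \frac{1}{2 \left(x + 3\right)} - \frac{1}{2 \left(x - 3\right)}; each piece integrates to a log, atan, or power term.
Check: d/dx[- \frac{\log{\left(x^{2} - 9 \right)}}{2}] = - \frac{x}{x^{2} - 9} = f(x).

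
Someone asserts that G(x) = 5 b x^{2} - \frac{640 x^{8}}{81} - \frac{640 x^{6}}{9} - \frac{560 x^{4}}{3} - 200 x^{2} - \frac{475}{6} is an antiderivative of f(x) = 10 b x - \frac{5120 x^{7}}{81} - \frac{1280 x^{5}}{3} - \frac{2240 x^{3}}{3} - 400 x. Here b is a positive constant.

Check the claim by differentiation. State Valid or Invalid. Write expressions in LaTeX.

Valid - differentiating G returns exactly f.

d/dx[G] = 10 b x - \frac{5120 x^{7}}{81} - \frac{1280 x^{5}}{3} - \frac{2240 x^{3}}{3} - 400 x
This equals f(x) exactly, so the claim holds.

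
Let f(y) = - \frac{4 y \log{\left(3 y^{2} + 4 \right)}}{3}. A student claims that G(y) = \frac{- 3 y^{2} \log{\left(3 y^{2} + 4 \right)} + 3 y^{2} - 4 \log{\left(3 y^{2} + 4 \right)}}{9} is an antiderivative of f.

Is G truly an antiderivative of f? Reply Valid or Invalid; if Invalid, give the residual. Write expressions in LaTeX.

Invalid: d/dy[G] - f = \frac{2 y \log{\left(3 y^{2} + 4 \right)}}{3}, which is not 0.

d/dy[G] = - \frac{2 y \log{\left(3 y^{2} + 4 \right)}}{3}
d/dy[G] - f(y) = \frac{2 y \log{\left(3 y^{2} + 4 \right)}}{3} != 0.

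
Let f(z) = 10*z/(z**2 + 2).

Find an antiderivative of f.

An antiderivative is F(z) = 5*log(z**2/2 + 1).

f matches the chain-rule pattern g'(h)*h' with inner function h(z) = z**2/2 + 1; substituting u = h(z) collapses the integral.
Check: d/dz[5*log(z**2/2 + 1)] = 10*z/(z**2 + 2) = f(z).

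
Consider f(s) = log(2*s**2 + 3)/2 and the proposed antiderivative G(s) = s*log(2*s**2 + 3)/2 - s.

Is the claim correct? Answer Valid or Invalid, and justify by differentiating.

Invalid: d/ds[G] - f = -3/(2*s**2 + 3), which is not 0.

d/ds[G] = (2*s**2*log(2*s**2 + 3) + 3*log(2*s**2 + 3) - 6)/(4*s**2 + 6)
d/ds[G] - f(s) = -3/(2*s**2 + 3) != 0.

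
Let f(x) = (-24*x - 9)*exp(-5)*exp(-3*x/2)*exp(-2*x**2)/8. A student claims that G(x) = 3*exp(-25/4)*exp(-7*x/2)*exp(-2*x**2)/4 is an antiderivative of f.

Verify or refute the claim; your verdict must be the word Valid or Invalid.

d/dx[G] = (-24*x - 21)*exp(-25/4)*exp(-7*x/2)*exp(-2*x**2)/8
d/dx[G] - f(x) = (24*x*exp(25/4)*exp(7*x/2) - 24*x*exp(5)*exp(3*x/2) + 9*exp(25/4)*exp(7*x/2) - 21*exp(5)*exp(3*x/2))*exp(-45/4)*exp(-5*x)*exp(-2*x**2)/8 != 0.

Invalid: d/dx[G] - f = (24*x*exp(25/4)*exp(7*x/2) - 24*x*exp(5)*exp(3*x/2) + 9*exp(25/4)*exp(7*x/2) - 21*exp(5)*exp(3*x/2))*exp(-45/4)*exp(-5*x)*exp(-2*x**2)/8, which is not 0.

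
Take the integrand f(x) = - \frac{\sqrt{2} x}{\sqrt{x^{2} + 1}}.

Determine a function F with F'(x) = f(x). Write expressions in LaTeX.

An antiderivative is F(x) = - \sqrt{2 x^{2} + 2}.

The substitution u = 2 x^{2} + 2 works: f is exactly (dF/du)*(du/dx) for that inner function.
Check: d/dx[- \sqrt{2 x^{2} + 2}] = - \frac{\sqrt{2} x}{\sqrt{x^{2} + 1}} = f(x).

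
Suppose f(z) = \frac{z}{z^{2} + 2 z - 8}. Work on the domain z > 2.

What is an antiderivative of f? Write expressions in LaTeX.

The denominator factors as \left(z - 2\right) \left(z + 4\right); partial fractions split f into directly integrable pieces: \frac{2}{3 \left(z + 4\right)} + \frac{1}{3 \left(z - 2\right)}.
Check: d/dz[\frac{\log{\left(z - 2 \right)} + 2 \log{\left(z + 4 \right)}}{3}] = \frac{z}{z^{2} + 2 z - 8} = f(z).

An antiderivative is F(z) = \frac{\log{\left(z - 2 \right)} + 2 \log{\left(z + 4 \right)}}{3}.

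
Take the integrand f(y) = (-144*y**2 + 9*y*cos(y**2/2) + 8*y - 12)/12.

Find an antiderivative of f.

Recover f(y) by differentiating a candidate F(y); any mismatch rules it out.
Check: d/dy[-4*y**3 + y**2/3 - y + 3*sin(y**2/2)/4] = -12*y**2 + 3*y*cos(y**2/2)/4 + 2*y/3 - 1, which equals f(y).

An antiderivative is F(y) = -4*y**3 + y**2/3 - y + 3*sin(y**2/2)/4.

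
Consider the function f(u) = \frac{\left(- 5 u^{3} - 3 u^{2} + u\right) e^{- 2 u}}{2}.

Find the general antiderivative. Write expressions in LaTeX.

f has the shape v'r + vr' for v = \frac{5 u^{3}}{4} + \frac{21 u^{2}}{8} + \frac{19 u}{8} + \frac{19}{16} and r = e^{- 2 u} — it is the derivative of the product v*r.
Check: d/du[\frac{\left(20 u^{3} + 42 u^{2} + 38 u + 19\right) e^{- 2 u}}{16}] = \frac{\left(- 5 u^{3} - 3 u^{2} + u\right) e^{- 2 u}}{2} = f(u).

F(u) = \frac{\left(20 u^{3} + 42 u^{2} + 38 u + 19\right) e^{- 2 u}}{16} + C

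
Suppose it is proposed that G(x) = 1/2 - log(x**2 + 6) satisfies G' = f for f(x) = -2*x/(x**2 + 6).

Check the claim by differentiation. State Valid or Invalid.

d/dx[G] = -2*x/(x**2 + 6)
This equals f(x) exactly, so the claim holds.

Valid - the claim checks out under differentiation.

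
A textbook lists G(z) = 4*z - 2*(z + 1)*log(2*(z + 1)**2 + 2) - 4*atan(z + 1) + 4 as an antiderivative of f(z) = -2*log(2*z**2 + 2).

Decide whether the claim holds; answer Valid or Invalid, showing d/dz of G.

d/dz[G] = -2*log(z**2 + 2*z + 2) - 2*log(2)
d/dz[G] - f(z) = 2*log(z**2 + 1) - 2*log(z**2 + 2*z + 2) != 0.

Invalid: d/dz[G] - f = 2*log(z**2 + 1) - 2*log(z**2 + 2*z + 2), which is not 0.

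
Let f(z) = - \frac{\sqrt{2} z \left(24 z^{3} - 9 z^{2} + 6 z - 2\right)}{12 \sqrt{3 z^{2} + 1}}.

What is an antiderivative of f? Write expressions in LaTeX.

An antiderivative is F(z) = - \frac{\sqrt{2} z^{3} \sqrt{3 z^{2} + 1}}{6} + \frac{\sqrt{2} z^{2} \sqrt{3 z^{2} + 1}}{12}.

f has the shape u'v + uv' for u = \frac{\sqrt{\frac{3 z^{2}}{2} + \frac{1}{2}}}{3} and v = - z^{3} + \frac{z^{2}}{2} — it is the derivative of the product u*v.
Check: d/dz[- \frac{\sqrt{2} z^{3} \sqrt{3 z^{2} + 1}}{6} + \frac{\sqrt{2} z^{2} \sqrt{3 z^{2} + 1}}{12}] = \frac{- 24 \sqrt{2} z^{4} + 9 \sqrt{2} z^{3} - 6 \sqrt{2} z^{2} + 2 \sqrt{2} z}{12 \sqrt{3 z^{2} + 1}}, which equals f(z).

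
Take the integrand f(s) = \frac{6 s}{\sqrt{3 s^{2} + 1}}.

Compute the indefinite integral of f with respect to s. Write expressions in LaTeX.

F(s) = 2 \sqrt{3 s^{2} + 1} + C

The substitution u = 3 s^{2} + 1 works: f is exactly (dF/du)*(du/ds) for that inner function.
Check: d/ds[2 \sqrt{3 s^{2} + 1}] = \frac{6 s}{\sqrt{3 s^{2} + 1}} = f(s).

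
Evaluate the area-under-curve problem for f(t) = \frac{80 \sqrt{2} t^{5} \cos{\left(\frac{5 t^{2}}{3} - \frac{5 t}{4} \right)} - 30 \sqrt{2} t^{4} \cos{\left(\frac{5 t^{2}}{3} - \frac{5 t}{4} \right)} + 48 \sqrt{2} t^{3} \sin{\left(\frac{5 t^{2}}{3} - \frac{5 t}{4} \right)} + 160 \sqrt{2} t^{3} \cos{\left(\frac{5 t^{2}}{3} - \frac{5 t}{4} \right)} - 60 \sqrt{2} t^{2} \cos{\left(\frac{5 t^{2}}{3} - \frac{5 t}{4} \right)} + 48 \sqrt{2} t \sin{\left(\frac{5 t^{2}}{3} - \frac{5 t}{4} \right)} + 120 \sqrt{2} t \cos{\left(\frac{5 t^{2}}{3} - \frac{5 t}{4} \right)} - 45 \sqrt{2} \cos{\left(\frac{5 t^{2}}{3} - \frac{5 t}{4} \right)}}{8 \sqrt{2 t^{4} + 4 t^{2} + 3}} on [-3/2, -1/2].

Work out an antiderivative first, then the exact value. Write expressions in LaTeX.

Antiderivative: F(t) = 3 \sqrt{t^{4} + 2 t^{2} + \frac{3}{2}} \sin{\left(\frac{5 t^{2}}{3} - \frac{5 t}{4} \right)}; value = \frac{3 \sqrt{33} \sin{\left(\frac{25}{24} \right)}}{4} - \frac{3 \sqrt{177} \sin{\left(\frac{45}{8} \right)}}{4}

Recognize the product-rule pattern: f = u'v + uv' with u = 3 \sqrt{t^{4} + 2 t^{2} + \frac{3}{2}}, v = \sin{\left(\frac{5 t^{2}}{3} - \frac{5 t}{4} \right)}, so integration by parts undoes it.
F(t) = 3 \sqrt{t^{4} + 2 t^{2} + \frac{3}{2}} \sin{\left(\frac{5 t^{2}}{3} - \frac{5 t}{4} \right)} is an antiderivative of f.
Check: d/dt[3 \sqrt{t^{4} + 2 t^{2} + \frac{3}{2}} \sin{\left(\frac{5 t^{2}}{3} - \frac{5 t}{4} \right)}] = \frac{\sqrt{2} \left(80 t^{5} \cos{\left(\frac{5 t^{2}}{3} - \frac{5 t}{4} \right)} - 30 t^{4} \cos{\left(\frac{5 t^{2}}{3} - \frac{5 t}{4} \right)} + 48 t^{3} \sin{\left(\frac{5 t^{2}}{3} - \frac{5 t}{4} \right)} + 160 t^{3} \cos{\left(\frac{5 t^{2}}{3} - \frac{5 t}{4} \right)} - 60 t^{2} \cos{\left(\frac{5 t^{2}}{3} - \frac{5 t}{4} \right)} + 48 t \sin{\left(\frac{5 t^{2}}{3} - \frac{5 t}{4} \right)} + 120 t \cos{\left(\frac{5 t^{2}}{3} - \frac{5 t}{4} \right)} - 45 \cos{\left(\frac{5 t^{2}}{3} - \frac{5 t}{4} \right)}\right)}{8 \sqrt{2 t^{4} + 4 t^{2} + 3}}, which equals f(t).
F(-1/2) = \frac{3 \sqrt{33} \sin{\left(\frac{25}{24} \right)}}{4}; F(-3/2) = \frac{3 \sqrt{177} \sin{\left(\frac{45}{8} \right)}}{4}.
Integral = F(-1/2) - F(-3/2) = \frac{3 \sqrt{33} \sin{\left(\frac{25}{24} \right)}}{4} - \frac{3 \sqrt{177} \sin{\left(\frac{45}{8} \right)}}{4}.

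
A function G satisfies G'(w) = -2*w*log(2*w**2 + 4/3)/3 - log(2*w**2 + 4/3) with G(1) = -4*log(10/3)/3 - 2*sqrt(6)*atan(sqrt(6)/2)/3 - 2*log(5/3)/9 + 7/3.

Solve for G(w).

The integrand splits into summands that can be handled one at a time.
A general antiderivative is w**2/3 + 2*w + (-w**2/3 - w)*log(2*w**2 + 4/3) - 2*log(w**2 + 2/3)/9 - 2*sqrt(6)*atan(sqrt(6)*w/2)/3 + C.
The condition gives C = -4*log(10/3)/3 - 2*sqrt(6)*atan(sqrt(6)/2)/3 - 2*log(5/3)/9 + 7/3 - (-4*log(10/3)/3 - 2*sqrt(6)*atan(sqrt(6)/2)/3 - 2*log(5/3)/9 + 7/3) = 0.
So G(w) = -w**2*log(w**2 + 2/3)/3 - w**2*log(2)/3 + w**2/3 - w*log(w**2 + 2/3) - w*log(2) + 2*w - 2*log(w**2 + 2/3)/9 - 2*sqrt(6)*atan(sqrt(6)*w/2)/3.
Check: d/dw[-w**2*log(w**2 + 2/3)/3 - w**2*log(2)/3 + w**2/3 - w*log(w**2 + 2/3) - w*log(2) + 2*w - 2*log(w**2 + 2/3)/9 - 2*sqrt(6)*atan(sqrt(6)*w/2)/3] = -2*w*log(w**2 + 2/3)/3 - 2*w*log(2)/3 - log(w**2 + 2/3) - log(2), which equals G'(w).

G(w) = -w**2*log(w**2 + 2/3)/3 - w**2*log(2)/3 + w**2/3 - w*log(w**2 + 2/3) - w*log(2) + 2*w - 2*log(w**2 + 2/3)/9 - 2*sqrt(6)*atan(sqrt(6)*w/2)/3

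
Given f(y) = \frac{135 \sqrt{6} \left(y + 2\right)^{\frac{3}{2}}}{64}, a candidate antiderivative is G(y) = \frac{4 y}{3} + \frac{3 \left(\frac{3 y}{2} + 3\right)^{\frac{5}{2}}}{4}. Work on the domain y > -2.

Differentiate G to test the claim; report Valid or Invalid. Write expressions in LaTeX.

Invalid: d/dy[G] - f = \frac{4}{3}, which is not 0.

d/dy[G] = \frac{\sqrt{2} \left(405 \sqrt{3} y \sqrt{y + 2} + 810 \sqrt{3} \sqrt{y + 2} + 128 \sqrt{2}\right)}{192}
d/dy[G] - f(y) = \frac{4}{3} != 0.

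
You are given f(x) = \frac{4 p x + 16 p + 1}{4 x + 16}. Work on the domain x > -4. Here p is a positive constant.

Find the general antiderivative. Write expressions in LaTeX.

F(x) = p x + \frac{\log{\left(\frac{x}{2} + 2 \right)}}{4} + C

For F(x) to be correct the identity F'(x) - f(x) = 0 must hold.
Check: d/dx[p x + \frac{\log{\left(\frac{x}{2} + 2 \right)}}{4}] = \frac{4 p x + 16 p + 1}{4 x + 16} = f(x).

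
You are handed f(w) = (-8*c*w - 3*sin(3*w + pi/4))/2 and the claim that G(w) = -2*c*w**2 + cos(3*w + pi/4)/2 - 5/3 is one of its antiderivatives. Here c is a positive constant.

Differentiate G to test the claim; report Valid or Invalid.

Valid: G'(w) = f(w).

d/dw[G] = -4*c*w - 3*sin(3*w + pi/4)/2
This equals f(w) exactly, so the claim holds.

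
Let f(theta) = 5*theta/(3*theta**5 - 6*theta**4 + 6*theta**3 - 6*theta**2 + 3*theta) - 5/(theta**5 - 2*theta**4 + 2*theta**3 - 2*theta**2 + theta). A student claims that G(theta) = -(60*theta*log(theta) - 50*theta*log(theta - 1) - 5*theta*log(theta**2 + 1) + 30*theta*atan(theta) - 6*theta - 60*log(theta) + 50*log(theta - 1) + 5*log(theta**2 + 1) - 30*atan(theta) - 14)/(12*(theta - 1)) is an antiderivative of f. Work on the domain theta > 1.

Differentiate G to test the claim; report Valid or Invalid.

Valid - the claim checks out under differentiation.

d/dtheta[G] = (5*theta - 15)/(3*theta**5 - 6*theta**4 + 6*theta**3 - 6*theta**2 + 3*theta)
This equals f(theta) exactly, so the claim holds.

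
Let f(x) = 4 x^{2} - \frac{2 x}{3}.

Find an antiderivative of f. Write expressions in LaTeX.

An antiderivative is F(x) = \frac{x^{2} \left(4 x - 1\right)}{3}.

Integrate term by term and add the pieces.
Check: d/dx[\frac{x^{2} \left(4 x - 1\right)}{3}] = 4 x^{2} - \frac{2 x}{3} = f(x).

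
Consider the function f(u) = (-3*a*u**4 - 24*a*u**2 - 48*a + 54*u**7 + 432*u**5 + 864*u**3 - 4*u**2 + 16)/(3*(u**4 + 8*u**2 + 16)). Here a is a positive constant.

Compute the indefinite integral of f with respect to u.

F(u) = u*(-6*a*u**2 - 24*a + 27*u**5 + 108*u**3 + 8)/(6*(u**2 + 4)) + C

An antiderivative F(u) passes only if d/du[F] lands on f(u) exactly.
Check: d/du[u*(-6*a*u**2 - 24*a + 27*u**5 + 108*u**3 + 8)/(6*(u**2 + 4))] = (-3*a*u**4 - 24*a*u**2 - 48*a + 54*u**7 + 432*u**5 + 864*u**3 - 4*u**2 + 16)/(3*u**4 + 24*u**2 + 48), which equals f(u).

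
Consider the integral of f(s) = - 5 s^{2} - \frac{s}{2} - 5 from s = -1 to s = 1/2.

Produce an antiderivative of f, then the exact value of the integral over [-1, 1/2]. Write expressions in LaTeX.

Antiderivative: F(s) = - \frac{5 s^{3}}{3} - \frac{s^{2}}{4} - 5 s; value = - \frac{147}{16}

Integrate term by term and add the pieces.
F(s) = - \frac{5 s^{3}}{3} - \frac{s^{2}}{4} - 5 s is an antiderivative of f.
Check: d/ds[- \frac{5 s^{3}}{3} - \frac{s^{2}}{4} - 5 s] = - 5 s^{2} - \frac{s}{2} - 5 = f(s).
F(1/2) = - \frac{133}{48}; F(-1) = \frac{77}{12}.
Integral = F(1/2) - F(-1) = - \frac{147}{16}.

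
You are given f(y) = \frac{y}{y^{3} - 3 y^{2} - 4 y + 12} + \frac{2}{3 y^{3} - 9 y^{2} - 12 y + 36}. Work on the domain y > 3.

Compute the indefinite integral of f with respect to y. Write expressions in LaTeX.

F(y) = - \frac{- 11 \log{\left(y - 3 \right)} + 10 \log{\left(y - 2 \right)} + \log{\left(y + 2 \right)}}{15} + C

Factor the denominator (3 \left(y - 3\right) \left(y - 2\right) \left(y + 2\right)) and decompose: f = - \frac{1}{15 \left(y + 2\right)} - \frac{2}{3 \left(y - 2\right)} + \frac{11}{15 \left(y - 3\right)}; each piece integrates to a log, atan, or power term.
Check: d/dy[- \frac{- 11 \log{\left(y - 3 \right)} + 10 \log{\left(y - 2 \right)} + \log{\left(y + 2 \right)}}{15}] = \frac{3 y + 2}{3 y^{3} - 9 y^{2} - 12 y + 36}, which equals f(y).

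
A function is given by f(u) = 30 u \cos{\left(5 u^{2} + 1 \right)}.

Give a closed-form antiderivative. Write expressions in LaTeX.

An antiderivative is F(u) = 3 \sin{\left(5 u^{2} + 1 \right)}.

f matches the chain-rule pattern g'(h)*h' with inner function h(u) = 5 u^{2} + 1; substituting w = h(u) collapses the integral.
Check: d/du[3 \sin{\left(5 u^{2} + 1 \right)}] = 30 u \cos{\left(5 u^{2} + 1 \right)} = f(u).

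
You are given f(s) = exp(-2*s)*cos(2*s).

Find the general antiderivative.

F(s) = -(-sin(2*s) + cos(2*s))*exp(-2*s)/4 + C

For F(s) to be correct the identity F'(s) - f(s) = 0 must hold.
Check: d/ds[-(-sin(2*s) + cos(2*s))*exp(-2*s)/4] = exp(-2*s)*cos(2*s) = f(s).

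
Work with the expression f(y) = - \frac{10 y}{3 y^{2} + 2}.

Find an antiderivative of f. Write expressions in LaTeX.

f matches the chain-rule pattern g'(h)*h' with inner function h(y) = 2 y^{2} + \frac{4}{3}; substituting u = h(y) collapses the integral.
Check: d/dy[- \frac{5 \log{\left(2 y^{2} + \frac{4}{3} \right)}}{3}] = - \frac{10 y}{3 y^{2} + 2} = f(y).

An antiderivative is F(y) = - \frac{5 \log{\left(2 y^{2} + \frac{4}{3} \right)}}{3}.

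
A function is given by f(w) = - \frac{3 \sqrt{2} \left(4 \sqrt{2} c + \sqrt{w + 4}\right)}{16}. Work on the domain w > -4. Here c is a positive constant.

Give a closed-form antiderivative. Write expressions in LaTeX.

Any candidate F(w) must reproduce f(w) exactly when differentiated.
Check: d/dw[- \frac{12 c w + \sqrt{2} w \sqrt{w + 4} + 4 \sqrt{2} \sqrt{w + 4}}{8}] = \frac{- 24 c \sqrt{w + 4} - 3 \sqrt{2} w - 12 \sqrt{2}}{16 \sqrt{w + 4}}, which equals f(w).

An antiderivative is F(w) = - \frac{12 c w + \sqrt{2} w \sqrt{w + 4} + 4 \sqrt{2} \sqrt{w + 4}}{8}.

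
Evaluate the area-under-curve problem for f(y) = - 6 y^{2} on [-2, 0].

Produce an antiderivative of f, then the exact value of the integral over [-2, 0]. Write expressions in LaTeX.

Differentiate the proposed F(y) back; it has to land on f(y) exactly.
F(y) = - 2 y^{3} is an antiderivative of f.
Check: d/dy[- 2 y^{3}] = - 6 y^{2} = f(y).
F(0) = 0; F(-2) = 16.
Integral = F(0) - F(-2) = -16.

Antiderivative: F(y) = - 2 y^{3}; value = -16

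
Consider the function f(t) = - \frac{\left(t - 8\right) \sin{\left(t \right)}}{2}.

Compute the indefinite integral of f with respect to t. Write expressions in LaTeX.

F(t) = \frac{t \cos{\left(t \right)}}{2} - \frac{\sin{\left(t \right)}}{2} - 4 \cos{\left(t \right)} + C

Recover f(t) by differentiating a candidate F(t); any mismatch rules it out.
Check: d/dt[\frac{t \cos{\left(t \right)}}{2} - \frac{\sin{\left(t \right)}}{2} - 4 \cos{\left(t \right)}] = - \frac{t \sin{\left(t \right)}}{2} + 4 \sin{\left(t \right)}, which equals f(t).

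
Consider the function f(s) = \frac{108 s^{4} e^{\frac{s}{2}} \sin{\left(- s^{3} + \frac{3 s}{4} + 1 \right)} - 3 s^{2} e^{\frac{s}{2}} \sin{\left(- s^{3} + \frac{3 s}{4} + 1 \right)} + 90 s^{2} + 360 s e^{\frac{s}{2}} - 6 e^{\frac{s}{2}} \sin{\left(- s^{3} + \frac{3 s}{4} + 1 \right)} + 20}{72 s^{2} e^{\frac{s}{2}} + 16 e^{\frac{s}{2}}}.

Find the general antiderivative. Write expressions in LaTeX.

F(s) = \frac{\left(5 e^{\frac{s}{2}} \log{\left(\frac{3 s^{2}}{2} + \frac{1}{3} \right)} + e^{\frac{s}{2}} \cos{\left(- s^{3} + \frac{3 s}{4} + 1 \right)} - 5\right) e^{- \frac{s}{2}}}{2} + C

Check any antiderivative F(s) by computing F'(s) and comparing it with f(s).
Check: d/ds[\frac{\left(5 e^{\frac{s}{2}} \log{\left(\frac{3 s^{2}}{2} + \frac{1}{3} \right)} + e^{\frac{s}{2}} \cos{\left(- s^{3} + \frac{3 s}{4} + 1 \right)} - 5\right) e^{- \frac{s}{2}}}{2}] = \frac{108 s^{4} e^{\frac{s}{2}} \sin{\left(- s^{3} + \frac{3 s}{4} + 1 \right)} - 3 s^{2} e^{\frac{s}{2}} \sin{\left(- s^{3} + \frac{3 s}{4} + 1 \right)} + 90 s^{2} + 360 s e^{\frac{s}{2}} - 6 e^{\frac{s}{2}} \sin{\left(- s^{3} + \frac{3 s}{4} + 1 \right)} + 20}{72 s^{2} e^{\frac{s}{2}} + 16 e^{\frac{s}{2}}} = f(s).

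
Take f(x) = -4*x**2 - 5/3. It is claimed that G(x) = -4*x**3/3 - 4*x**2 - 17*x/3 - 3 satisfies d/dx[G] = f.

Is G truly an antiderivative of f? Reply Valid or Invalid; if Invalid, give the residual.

Invalid: d/dx[G] - f = -8*x - 4, which is not 0.

d/dx[G] = -4*x**2 - 8*x - 17/3
d/dx[G] - f(x) = -8*x - 4 != 0.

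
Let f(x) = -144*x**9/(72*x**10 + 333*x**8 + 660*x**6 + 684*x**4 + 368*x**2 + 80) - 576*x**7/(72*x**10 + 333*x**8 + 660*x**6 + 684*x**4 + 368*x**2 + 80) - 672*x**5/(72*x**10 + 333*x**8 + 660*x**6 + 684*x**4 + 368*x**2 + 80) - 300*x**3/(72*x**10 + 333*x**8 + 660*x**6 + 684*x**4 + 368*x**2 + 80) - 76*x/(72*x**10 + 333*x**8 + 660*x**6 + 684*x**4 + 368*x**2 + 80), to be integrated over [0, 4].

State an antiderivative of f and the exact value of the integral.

Antiderivative: F(x) = (-3*x**4*log(4*x**2 + 5/2) - 6*x**2*log(4*x**2 + 5/2) - 4*log(4*x**2 + 5/2) - 3)/(3*x**4 + 6*x**2 + 4); value = -log(133/2) + 162/217 + log(5/2)

The integrand splits into summands that can be handled one at a time.
F(x) = (-3*x**4*log(4*x**2 + 5/2) - 6*x**2*log(4*x**2 + 5/2) - 4*log(4*x**2 + 5/2) - 3)/(3*x**4 + 6*x**2 + 4) is an antiderivative of f.
Check: d/dx[(-3*x**4*log(4*x**2 + 5/2) - 6*x**2*log(4*x**2 + 5/2) - 4*log(4*x**2 + 5/2) - 3)/(3*x**4 + 6*x**2 + 4)] = (-144*x**9 - 576*x**7 - 672*x**5 - 300*x**3 - 76*x)/(72*x**10 + 333*x**8 + 660*x**6 + 684*x**4 + 368*x**2 + 80), which equals f(x).
F(4) = -log(133/2) - 3/868; F(0) = -log(5/2) - 3/4.
Integral = F(4) - F(0) = -log(133/2) + 162/217 + log(5/2).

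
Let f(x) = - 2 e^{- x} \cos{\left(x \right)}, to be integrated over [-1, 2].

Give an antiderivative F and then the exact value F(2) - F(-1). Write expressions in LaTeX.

A candidate is checked by its d/dx: the result must match f(x).
F(x) = \left(- \sin{\left(x \right)} + \cos{\left(x \right)}\right) e^{- x} is an antiderivative of f.
Check: d/dx[\left(- \sin{\left(x \right)} + \cos{\left(x \right)}\right) e^{- x}] = - 2 e^{- x} \cos{\left(x \right)} = f(x).
F(2) = - \frac{\sin{\left(2 \right)}}{e^{2}} + \frac{\cos{\left(2 \right)}}{e^{2}}; F(-1) = e \cos{\left(1 \right)} + e \sin{\left(1 \right)}.
Integral = F(2) - F(-1) = - e \sin{\left(1 \right)} - e \cos{\left(1 \right)} - \frac{\sin{\left(2 \right)}}{e^{2}} + \frac{\cos{\left(2 \right)}}{e^{2}}.

Antiderivative: F(x) = \left(- \sin{\left(x \right)} + \cos{\left(x \right)}\right) e^{- x}; value = - e \sin{\left(1 \right)} - e \cos{\left(1 \right)} - \frac{\sin{\left(2 \right)}}{e^{2}} + \frac{\cos{\left(2 \right)}}{e^{2}}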